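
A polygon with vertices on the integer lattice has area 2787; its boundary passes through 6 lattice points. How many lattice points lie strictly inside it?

2785

Pick's theorem A = I + B/2 − 1 rearranges to I = A − B/2 + 1 = 2787 − 6/2 + 1 = 2785.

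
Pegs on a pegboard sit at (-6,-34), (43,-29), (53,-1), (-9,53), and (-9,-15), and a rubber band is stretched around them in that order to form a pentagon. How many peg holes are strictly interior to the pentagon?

3343

Using the shoelace formula, 2A = |[(-6)·(-29) − 43·(-34)] + [43·(-1) − 53·(-29)] + [53·53 − (-9)·(-1)] + [(-9)·(-15) − (-9)·53] + [(-9)·(-34) − (-6)·(-15)]| = 6758, so the area is 3379.
Along each edge there are gcd(|Δx|,|Δy|)+1 lattice points, so counting each shared vertex once the boundary has gcd(49,5) + gcd(10,28) + gcd(62,54) + gcd(0,68) + gcd(3,19) = 1+2+2+68+1 = 74.
By Pick's theorem A = I + B/2 − 1, so I = 3379 − 74/2 + 1 = 3343.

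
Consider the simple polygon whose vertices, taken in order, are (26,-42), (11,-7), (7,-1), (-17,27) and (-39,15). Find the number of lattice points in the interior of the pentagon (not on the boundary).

1262

The shoelace formula gives twice the area as |[26·(-7) − 11·(-42)] + [11·(-1) − 7·(-7)] + [7·27 − (-17)·(-1)] + [(-17)·15 − (-39)·27] + [(-39)·(-42) − 26·15]| = 2536, so the area is 1268.
Summing gcd(|Δx|,|Δy|) over the edges gives the boundary count: gcd(15,35) + gcd(4,6) + gcd(24,28) + gcd(22,12) + gcd(65,57) = 5+2+4+2+1 = 14.
Pick's theorem gives I = A − B/2 + 1 = 1268 − 14/2 + 1 = 1262.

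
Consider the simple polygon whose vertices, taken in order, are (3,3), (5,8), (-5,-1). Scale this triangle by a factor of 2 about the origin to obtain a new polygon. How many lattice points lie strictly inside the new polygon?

59

By the shoelace formula, twice the signed area is |(3·8 − 5·3) + (5·(-1) − (-5)·8) + ((-5)·3 − 3·(-1))| = 32, so the area is 16.
The number of boundary lattice points is Σ gcd(|Δx|,|Δy|) = gcd(2,5) + gcd(10,9) + gcd(8,4) = 1+1+4 = 6.
Scaling by 2 multiplies the area by 2² = 4 (so the new area is 64) and multiplies the boundary lattice-point count by 2, giving 12.
By Pick's theorem, the interior count of the dilated polygon is 64 − 12/2 + 1 = 59.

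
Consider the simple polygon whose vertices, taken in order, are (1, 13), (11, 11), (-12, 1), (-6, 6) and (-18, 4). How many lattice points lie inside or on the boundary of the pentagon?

By the shoelace formula, twice the signed area is |[1·11 − 11·13] + [11·1 − (-12)·11] + [(-12)·6 − (-6)·1] + [(-6)·4 − (-18)·6] + [(-18)·13 − 1·4]| = 209, so the area is 209/2.
Summing gcd(|Δx|,|Δy|) over the edges gives the boundary count: gcd(10,2) + gcd(23,10) + gcd(6,5) + gcd(12,2) + gcd(19,9) = 2+1+1+2+1 = 7.
Pick's theorem gives I = A − B/2 + 1 = 209/2 − 7/2 + 1 = 102, so the closed region contains I + B = 102 + 7 = 109 lattice points.

109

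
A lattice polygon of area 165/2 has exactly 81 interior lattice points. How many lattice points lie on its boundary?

5

Pick's theorem gives A = I + B/2 − 1, so B = 2(A − I + 1) = 2(165/2 − 81 + 1) = 5.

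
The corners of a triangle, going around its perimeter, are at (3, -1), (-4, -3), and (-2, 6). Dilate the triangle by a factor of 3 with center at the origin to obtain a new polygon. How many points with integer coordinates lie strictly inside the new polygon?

262

Using the shoelace formula, 2A = |(3·(-3) − (-4)·(-1)) + ((-4)·6 − (-2)·(-3)) + ((-2)·(-1) − 3·6)| = 59, so the area is 59/2.
Summing gcd(|Δx|,|Δy|) over the edges gives the boundary count: gcd(7,2) + gcd(2,9) + gcd(5,7) = 1+1+1 = 3.
Scaling by 3 multiplies the area by 3² = 9 (so the new area is 265.5) and multiplies the boundary lattice-point count by 3, giving 9.
By Pick's theorem, the interior count of the dilated polygon is 265.5 − 9/2 + 1 = 262.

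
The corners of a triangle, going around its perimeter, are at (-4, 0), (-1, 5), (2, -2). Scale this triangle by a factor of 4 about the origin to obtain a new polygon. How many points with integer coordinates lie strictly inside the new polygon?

281

Using the shoelace formula, 2A = |((-4)·5 − (-1)·0) + ((-1)·(-2) − 2·5) + (2·0 − (-4)·(-2))| = 36, so the area is 18.
The number of boundary lattice points is Σ gcd(|Δx|,|Δy|) = gcd(3,5) + gcd(3,7) + gcd(6,2) = 1+1+2 = 4.
Scaling by 4 multiplies the area by 4² = 16 (so the new area is 288) and multiplies the boundary lattice-point count by 4, giving 16.
By Pick's theorem, the interior count of the dilated polygon is 288 − 16/2 + 1 = 281.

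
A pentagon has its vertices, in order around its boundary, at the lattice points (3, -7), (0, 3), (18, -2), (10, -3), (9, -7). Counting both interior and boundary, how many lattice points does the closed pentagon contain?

The shoelace formula gives twice the area as |[3·3 − 0·(-7)] + [0·(-2) − 18·3] + [18·(-3) − 10·(-2)] + [10·(-7) − 9·(-3)] + [9·(-7) − 3·(-7)]| = 164, so the area is 82.
Along each edge there are gcd(|Δx|,|Δy|)+1 lattice points, so counting each shared vertex once the boundary has gcd(3,10) + gcd(18,5) + gcd(8,1) + gcd(1,4) + gcd(6,0) = 1+1+1+1+6 = 10.
Pick's theorem gives I = A − B/2 + 1 = 82 − 10/2 + 1 = 78, so the closed region contains I + B = 78 + 10 = 88 lattice points.

88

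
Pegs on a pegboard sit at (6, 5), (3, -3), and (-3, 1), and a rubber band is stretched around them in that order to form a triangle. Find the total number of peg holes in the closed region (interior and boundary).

33

The shoelace formula gives twice the area as |[6·(-3) − 3·5] + [3·1 − (-3)·(-3)] + [(-3)·5 − 6·1]| = 60, so the area is 30.
Summing gcd(|Δx|,|Δy|) over the edges gives the boundary count: gcd(3,8) + gcd(6,4) + gcd(9,4) = 1+2+1 = 4.
Pick's theorem gives I = A − B/2 + 1 = 30 − 4/2 + 1 = 29, so the closed region contains I + B = 29 + 4 = 33 lattice points.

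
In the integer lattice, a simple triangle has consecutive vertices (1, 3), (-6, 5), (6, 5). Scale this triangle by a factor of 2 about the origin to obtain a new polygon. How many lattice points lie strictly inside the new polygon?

The shoelace formula gives twice the area as |[1·5 − (-6)·3] + [(-6)·5 − 6·5] + [6·3 − 1·5]| = 24, so the area is 12.
Along each edge there are gcd(|Δx|,|Δy|)+1 lattice points, so counting each shared vertex once the boundary has gcd(7,2) + gcd(12,0) + gcd(5,2) = 1+12+1 = 14.
Scaling by 2 multiplies the area by 2² = 4 (so the new area is 48) and multiplies the boundary lattice-point count by 2, giving 28.
By Pick's theorem, the interior count of the dilated polygon is 48 − 28/2 + 1 = 35.

35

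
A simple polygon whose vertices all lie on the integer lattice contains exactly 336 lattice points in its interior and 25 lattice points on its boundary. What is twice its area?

695

Pick's theorem states A = I + B/2 − 1, so A = 336 + 25/2 − 1 = 695/2.
Hence 2A = 695.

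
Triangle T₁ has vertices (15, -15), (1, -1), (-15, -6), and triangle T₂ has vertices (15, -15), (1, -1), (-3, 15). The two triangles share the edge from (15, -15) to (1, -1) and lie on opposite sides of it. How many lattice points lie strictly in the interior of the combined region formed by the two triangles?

The union is the simple quadrilateral with vertices (15, -15), (-15, -6), (1, -1), (-3, 15) in order.
The shoelace formula gives twice the area as |[15·(-6) − (-15)·(-15)] + [(-15)·(-1) − 1·(-6)] + [1·15 − (-3)·(-1)] + [(-3)·(-15) − 15·15]| = 462, so the area is 231.
Summing gcd(|Δx|,|Δy|) over the edges gives the boundary count: gcd(30,9) + gcd(16,5) + gcd(4,16) + gcd(18,30) = 3+1+4+6 = 14.
By Pick's theorem I = A − B/2 + 1 = 231 − 14/2 + 1 = 225.

225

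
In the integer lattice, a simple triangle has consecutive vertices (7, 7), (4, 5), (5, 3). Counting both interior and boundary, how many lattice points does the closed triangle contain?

7

The shoelace formula gives twice the area as |(7·5 − 4·7) + (4·3 − 5·5) + (5·7 − 7·3)| = 8, so the area is 4.
The number of boundary lattice points is Σ gcd(|Δx|,|Δy|) = gcd(3,2) + gcd(1,2) + gcd(2,4) = 1+1+2 = 4.
Pick's theorem gives I = A − B/2 + 1 = 4 − 4/2 + 1 = 3, so the closed region contains I + B = 3 + 4 = 7 lattice points.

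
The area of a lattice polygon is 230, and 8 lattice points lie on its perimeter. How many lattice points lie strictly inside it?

227

Pick's theorem A = I + B/2 − 1 rearranges to I = A − B/2 + 1 = 230 − 8/2 + 1 = 227.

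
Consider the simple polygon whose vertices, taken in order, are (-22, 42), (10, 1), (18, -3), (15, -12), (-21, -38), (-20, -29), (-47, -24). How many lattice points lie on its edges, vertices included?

13

Summing gcd(|Δx|,|Δy|) over the edges gives the boundary count: gcd(32,41) + gcd(8,4) + gcd(3,9) + gcd(36,26) + gcd(1,9) + gcd(27,5) + gcd(25,66) = 1+4+3+2+1+1+1 = 13.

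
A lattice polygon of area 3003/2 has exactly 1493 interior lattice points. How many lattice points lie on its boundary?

Pick's theorem gives A = I + B/2 − 1, so B = 2(A − I + 1) = 2(3003/2 − 1493 + 1) = 19.

19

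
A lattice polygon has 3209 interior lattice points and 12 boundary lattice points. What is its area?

By Pick's theorem, A = I + B/2 − 1 = 3209 + 12/2 − 1 = 3214.

3214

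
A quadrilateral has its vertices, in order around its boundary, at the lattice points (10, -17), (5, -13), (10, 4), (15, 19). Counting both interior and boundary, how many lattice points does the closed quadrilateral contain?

By the shoelace formula, twice the signed area is |(10·(-13) − 5·(-17)) + (5·4 − 10·(-13)) + (10·19 − 15·4) + (15·(-17) − 10·19)| = 210, so the area is 105.
Summing gcd(|Δx|,|Δy|) over the edges gives the boundary count: gcd(5,4) + gcd(5,17) + gcd(5,15) + gcd(5,36) = 1+1+5+1 = 8.
Pick's theorem gives I = A − B/2 + 1 = 105 − 8/2 + 1 = 102, so the closed region contains I + B = 102 + 8 = 110 lattice points.

110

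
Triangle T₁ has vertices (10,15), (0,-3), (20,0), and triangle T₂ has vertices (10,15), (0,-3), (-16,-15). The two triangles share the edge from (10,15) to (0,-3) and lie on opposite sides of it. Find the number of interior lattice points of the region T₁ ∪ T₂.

244

The union is the simple quadrilateral with vertices (10,15), (20,0), (0,-3), (-16,-15) in order.
The shoelace formula gives twice the area as |(10·0 − 20·15) + (20·(-3) − 0·0) + (0·(-15) − (-16)·(-3)) + ((-16)·15 − 10·(-15))| = 498, so the area is 249.
Along each edge there are gcd(|Δx|,|Δy|)+1 lattice points, so counting each shared vertex once the boundary has gcd(10,15) + gcd(20,3) + gcd(16,12) + gcd(26,30) = 5+1+4+2 = 12.
By Pick's theorem I = A − B/2 + 1 = 249 − 12/2 + 1 = 244.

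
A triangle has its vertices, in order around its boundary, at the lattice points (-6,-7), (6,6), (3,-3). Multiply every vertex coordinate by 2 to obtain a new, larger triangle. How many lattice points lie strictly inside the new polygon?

134

By the shoelace formula, twice the signed area is |[(-6)·6 − 6·(-7)] + [6·(-3) − 3·6] + [3·(-7) − (-6)·(-3)]| = 69, so the area is 69/2.
Along each edge there are gcd(|Δx|,|Δy|)+1 lattice points, so counting each shared vertex once the boundary has gcd(12,13) + gcd(3,9) + gcd(9,4) = 1+3+1 = 5.
Scaling by 2 multiplies the area by 2² = 4 (so the new area is 138) and multiplies the boundary lattice-point count by 2, giving 10.
By Pick's theorem, the interior count of the dilated polygon is 138 − 10/2 + 1 = 134.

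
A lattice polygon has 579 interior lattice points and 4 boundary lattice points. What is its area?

580

By Pick's theorem, A = I + B/2 − 1 = 579 + 4/2 − 1 = 580.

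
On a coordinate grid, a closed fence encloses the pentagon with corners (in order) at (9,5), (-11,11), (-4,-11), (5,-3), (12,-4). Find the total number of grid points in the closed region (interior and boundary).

By the shoelace formula, twice the signed area is |[9·11 − (-11)·5] + [(-11)·(-11) − (-4)·11] + [(-4)·(-3) − 5·(-11)] + [5·(-4) − 12·(-3)] + [12·5 − 9·(-4)]| = 498, so the area is 249.
Summing gcd(|Δx|,|Δy|) over the edges gives the boundary count: gcd(20,6) + gcd(7,22) + gcd(9,8) + gcd(7,1) + gcd(3,9) = 2+1+1+1+3 = 8.
Pick's theorem gives I = A − B/2 + 1 = 249 − 8/2 + 1 = 246, so the closed region contains I + B = 246 + 8 = 254 lattice points.

254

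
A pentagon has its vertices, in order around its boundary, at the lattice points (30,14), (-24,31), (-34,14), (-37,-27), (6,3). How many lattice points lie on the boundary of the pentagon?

The number of boundary lattice points is Σ gcd(|Δx|,|Δy|) = gcd(54,17) + gcd(10,17) + gcd(3,41) + gcd(43,30) + gcd(24,11) = 1+1+1+1+1 = 5.

5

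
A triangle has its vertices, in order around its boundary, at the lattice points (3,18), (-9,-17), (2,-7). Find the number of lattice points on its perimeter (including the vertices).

3

Summing gcd(|Δx|,|Δy|) over the edges gives the boundary count: gcd(12,35) + gcd(11,10) + gcd(1,25) = 1+1+1 = 3.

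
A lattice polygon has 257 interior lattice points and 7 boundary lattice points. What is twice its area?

519

By Pick's theorem, A = I + B/2 − 1 = 257 + 7/2 − 1 = 519/2.
Hence 2A = 519.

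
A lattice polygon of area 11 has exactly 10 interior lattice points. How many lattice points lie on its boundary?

Pick's theorem gives A = I + B/2 − 1, so B = 2(A − I + 1) = 2(11 − 10 + 1) = 4.

4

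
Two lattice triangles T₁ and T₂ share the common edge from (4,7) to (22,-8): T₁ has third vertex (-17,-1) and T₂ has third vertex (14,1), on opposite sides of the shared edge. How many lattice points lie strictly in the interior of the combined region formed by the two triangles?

The union is the simple quadrilateral with vertices (4,7), (-17,-1), (22,-8), (14,1) in order.
The shoelace formula gives twice the area as |(4·(-1) − (-17)·7) + ((-17)·(-8) − 22·(-1)) + (22·1 − 14·(-8)) + (14·7 − 4·1)| = 501, so the area is 501/2.
Summing gcd(|Δx|,|Δy|) over the edges gives the boundary count: gcd(21,8) + gcd(39,7) + gcd(8,9) + gcd(10,6) = 1+1+1+2 = 5.
By Pick's theorem I = A − B/2 + 1 = 501/2 − 5/2 + 1 = 249.

249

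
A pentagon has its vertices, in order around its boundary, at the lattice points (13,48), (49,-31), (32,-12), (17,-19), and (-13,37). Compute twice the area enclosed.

3478

Using the shoelace formula, 2A = |[13·(-31) − 49·48] + [49·(-12) − 32·(-31)] + [32·(-19) − 17·(-12)] + [17·37 − (-13)·(-19)] + [(-13)·48 − 13·37]| = 3478, so the area is 1739.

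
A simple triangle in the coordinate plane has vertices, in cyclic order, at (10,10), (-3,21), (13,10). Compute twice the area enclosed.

Using the shoelace formula, 2A = |(10·21 − (-3)·10) + ((-3)·10 − 13·21) + (13·10 − 10·10)| = 33, so the area is 33/2.

33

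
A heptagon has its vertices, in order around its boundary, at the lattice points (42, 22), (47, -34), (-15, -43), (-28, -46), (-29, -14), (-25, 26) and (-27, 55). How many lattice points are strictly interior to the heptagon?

Using the shoelace formula, 2A = |(42·(-34) − 47·22) + (47·(-43) − (-15)·(-34)) + ((-15)·(-46) − (-28)·(-43)) + ((-28)·(-14) − (-29)·(-46)) + ((-29)·26 − (-25)·(-14)) + ((-25)·55 − (-27)·26) + ((-27)·22 − 42·55)| = 11130, so the area is 5565.
Along each edge there are gcd(|Δx|,|Δy|)+1 lattice points, so counting each shared vertex once the boundary has gcd(5,56) + gcd(62,9) + gcd(13,3) + gcd(1,32) + gcd(4,40) + gcd(2,29) + gcd(69,33) = 1+1+1+1+4+1+3 = 12.
Pick's theorem gives I = A − B/2 + 1 = 5565 − 12/2 + 1 = 5560.

5560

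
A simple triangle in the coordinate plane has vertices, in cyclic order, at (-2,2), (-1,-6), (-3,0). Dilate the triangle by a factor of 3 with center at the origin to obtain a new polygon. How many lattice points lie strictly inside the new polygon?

Using the shoelace formula, 2A = |[(-2)·(-6) − (-1)·2] + [(-1)·0 − (-3)·(-6)] + [(-3)·2 − (-2)·0]| = 10, so the area is 5.
Summing gcd(|Δx|,|Δy|) over the edges gives the boundary count: gcd(1,8) + gcd(2,6) + gcd(1,2) = 1+2+1 = 4.
Scaling by 3 multiplies the area by 3² = 9 (so the new area is 45) and multiplies the boundary lattice-point count by 3, giving 12.
By Pick's theorem, the interior count of the dilated polygon is 45 − 12/2 + 1 = 40.

40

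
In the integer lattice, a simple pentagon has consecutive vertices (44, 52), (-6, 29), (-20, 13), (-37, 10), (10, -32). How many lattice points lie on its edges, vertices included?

The number of boundary lattice points is Σ gcd(|Δx|,|Δy|) = gcd(50,23) + gcd(14,16) + gcd(17,3) + gcd(47,42) + gcd(34,84) = 1+2+1+1+2 = 7.

7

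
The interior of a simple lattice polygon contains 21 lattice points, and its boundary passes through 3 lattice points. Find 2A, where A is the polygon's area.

43

Pick's theorem states A = I + B/2 − 1, so A = 21 + 3/2 − 1 = 43/2.
Hence 2A = 43.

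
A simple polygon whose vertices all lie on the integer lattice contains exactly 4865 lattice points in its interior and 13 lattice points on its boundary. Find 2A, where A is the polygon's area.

By Pick's theorem, A = I + B/2 − 1 = 4865 + 13/2 − 1 = 9741/2.
Hence 2A = 9741.

9741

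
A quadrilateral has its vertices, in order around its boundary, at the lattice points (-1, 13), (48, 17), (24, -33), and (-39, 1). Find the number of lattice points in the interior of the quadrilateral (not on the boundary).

2199

By the shoelace formula, twice the signed area is |((-1)·17 − 48·13) + (48·(-33) − 24·17) + (24·1 − (-39)·(-33)) + ((-39)·13 − (-1)·1)| = 4402, so the area is 2201.
The number of boundary lattice points is Σ gcd(|Δx|,|Δy|) = gcd(49,4) + gcd(24,50) + gcd(63,34) + gcd(38,12) = 1+2+1+2 = 6.
Pick's theorem gives I = A − B/2 + 1 = 2201 − 6/2 + 1 = 2199.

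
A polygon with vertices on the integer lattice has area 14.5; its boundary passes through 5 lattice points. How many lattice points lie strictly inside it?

Pick's theorem A = I + B/2 − 1 rearranges to I = A − B/2 + 1 = 14.5 − 5/2 + 1 = 13.

13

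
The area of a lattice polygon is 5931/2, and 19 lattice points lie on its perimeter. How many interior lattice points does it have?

From Pick's theorem, I = A − B/2 + 1 = 5931/2 − 19/2 + 1 = 2957.

2957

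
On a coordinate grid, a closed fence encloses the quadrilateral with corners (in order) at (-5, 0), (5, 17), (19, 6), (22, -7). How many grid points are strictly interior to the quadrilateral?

338

Using the shoelace formula, 2A = |[(-5)·17 − 5·0] + [5·6 − 19·17] + [19·(-7) − 22·6] + [22·0 − (-5)·(-7)]| = 678, so the area is 339.
Along each edge there are gcd(|Δx|,|Δy|)+1 lattice points, so counting each shared vertex once the boundary has gcd(10,17) + gcd(14,11) + gcd(3,13) + gcd(27,7) = 1+1+1+1 = 4.
Pick's theorem gives I = A − B/2 + 1 = 339 − 4/2 + 1 = 338.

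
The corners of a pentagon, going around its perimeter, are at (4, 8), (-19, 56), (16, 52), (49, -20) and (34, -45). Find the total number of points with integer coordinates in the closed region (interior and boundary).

2731

Using the shoelace formula, 2A = |(4·56 − (-19)·8) + ((-19)·52 − 16·56) + (16·(-20) − 49·52) + (49·(-45) − 34·(-20)) + (34·8 − 4·(-45))| = 5449, so the area is 5449/2.
Along each edge there are gcd(|Δx|,|Δy|)+1 lattice points, so counting each shared vertex once the boundary has gcd(23,48) + gcd(35,4) + gcd(33,72) + gcd(15,25) + gcd(30,53) = 1+1+3+5+1 = 11.
Pick's theorem gives I = A − B/2 + 1 = 5449/2 − 11/2 + 1 = 2720, so the closed region contains I + B = 2720 + 11 = 2731 lattice points.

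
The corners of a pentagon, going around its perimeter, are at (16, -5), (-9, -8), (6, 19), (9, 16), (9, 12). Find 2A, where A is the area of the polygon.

644

The shoelace formula gives twice the area as |(16·(-8) − (-9)·(-5)) + ((-9)·19 − 6·(-8)) + (6·16 − 9·19) + (9·12 − 9·16) + (9·(-5) − 16·12)| = 644, so the area is 322.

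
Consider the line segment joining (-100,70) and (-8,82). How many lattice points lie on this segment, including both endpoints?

5

The number of lattice points on a segment between lattice points is gcd(|Δx|,|Δy|) + 1 = gcd(92,12) + 1 = 4 + 1 = 5.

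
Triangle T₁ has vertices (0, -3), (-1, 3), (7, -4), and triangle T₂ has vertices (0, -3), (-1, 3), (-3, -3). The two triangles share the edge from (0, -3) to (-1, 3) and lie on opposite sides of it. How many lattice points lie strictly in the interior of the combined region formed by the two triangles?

The union is the simple quadrilateral with vertices (0, -3), (7, -4), (-1, 3), (-3, -3) in order.
By the shoelace formula, twice the signed area is |[0·(-4) − 7·(-3)] + [7·3 − (-1)·(-4)] + [(-1)·(-3) − (-3)·3] + [(-3)·(-3) − 0·(-3)]| = 59, so the area is 29.5.
Along each edge there are gcd(|Δx|,|Δy|)+1 lattice points, so counting each shared vertex once the boundary has gcd(7,1) + gcd(8,7) + gcd(2,6) + gcd(3,0) = 1+1+2+3 = 7.
By Pick's theorem I = A − B/2 + 1 = 29.5 − 7/2 + 1 = 27.

27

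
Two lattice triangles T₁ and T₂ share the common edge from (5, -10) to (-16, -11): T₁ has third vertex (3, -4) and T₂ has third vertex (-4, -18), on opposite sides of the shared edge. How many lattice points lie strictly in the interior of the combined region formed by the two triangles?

142

The union is the simple quadrilateral with vertices (5, -10), (3, -4), (-16, -11), (-4, -18) in order.
Using the shoelace formula, 2A = |(5·(-4) − 3·(-10)) + (3·(-11) − (-16)·(-4)) + ((-16)·(-18) − (-4)·(-11)) + ((-4)·(-10) − 5·(-18))| = 287, so the area is 287/2.
The number of boundary lattice points is Σ gcd(|Δx|,|Δy|) = gcd(2,6) + gcd(19,7) + gcd(12,7) + gcd(9,8) = 2+1+1+1 = 5.
By Pick's theorem I = A − B/2 + 1 = 287/2 − 5/2 + 1 = 142.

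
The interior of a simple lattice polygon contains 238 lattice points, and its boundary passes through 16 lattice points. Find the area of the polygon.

Pick's theorem states A = I + B/2 − 1, so A = 238 + 16/2 − 1 = 245.

245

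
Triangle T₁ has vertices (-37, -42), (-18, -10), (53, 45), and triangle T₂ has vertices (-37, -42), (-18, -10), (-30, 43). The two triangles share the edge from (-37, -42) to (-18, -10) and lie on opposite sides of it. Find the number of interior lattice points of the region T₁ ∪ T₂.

The union is the simple quadrilateral with vertices (-37, -42), (53, 45), (-18, -10), (-30, 43) in order.
By the shoelace formula, twice the signed area is |[(-37)·45 − 53·(-42)] + [53·(-10) − (-18)·45] + [(-18)·43 − (-30)·(-10)] + [(-30)·(-42) − (-37)·43]| = 2618, so the area is 1309.
Summing gcd(|Δx|,|Δy|) over the edges gives the boundary count: gcd(90,87) + gcd(71,55) + gcd(12,53) + gcd(7,85) = 3+1+1+1 = 6.
By Pick's theorem I = A − B/2 + 1 = 1309 − 6/2 + 1 = 1307.

1307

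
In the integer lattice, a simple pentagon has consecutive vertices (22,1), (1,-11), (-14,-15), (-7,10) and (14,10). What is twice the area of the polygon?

1073

Using the shoelace formula, 2A = |[22·(-11) − 1·1] + [1·(-15) − (-14)·(-11)] + [(-14)·10 − (-7)·(-15)] + [(-7)·10 − 14·10] + [14·1 − 22·10]| = 1073, so the area is 536.5.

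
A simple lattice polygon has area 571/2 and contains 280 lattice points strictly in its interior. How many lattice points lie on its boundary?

Pick's theorem gives A = I + B/2 − 1, so B = 2(A − I + 1) = 2(571/2 − 280 + 1) = 13.

13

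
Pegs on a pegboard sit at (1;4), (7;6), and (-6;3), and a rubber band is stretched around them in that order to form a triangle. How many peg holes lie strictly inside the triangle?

By the shoelace formula, twice the signed area is |(1·6 − 7·4) + (7·3 − (-6)·6) + ((-6)·4 − 1·3)| = 8, so the area is 4.
The number of boundary lattice points is Σ gcd(|Δx|,|Δy|) = gcd(6,2) + gcd(13,3) + gcd(7,1) = 2+1+1 = 4.
Pick's theorem gives I = A − B/2 + 1 = 4 − 4/2 + 1 = 3.

3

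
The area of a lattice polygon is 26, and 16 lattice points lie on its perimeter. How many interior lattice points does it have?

19

From Pick's theorem, I = A − B/2 + 1 = 26 − 16/2 + 1 = 19.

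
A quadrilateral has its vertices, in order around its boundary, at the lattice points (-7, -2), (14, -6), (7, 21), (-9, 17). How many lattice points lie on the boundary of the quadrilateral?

Along each edge there are gcd(|Δx|,|Δy|)+1 lattice points, so counting each shared vertex once the boundary has gcd(21,4) + gcd(7,27) + gcd(16,4) + gcd(2,19) = 1+1+4+1 = 7.

7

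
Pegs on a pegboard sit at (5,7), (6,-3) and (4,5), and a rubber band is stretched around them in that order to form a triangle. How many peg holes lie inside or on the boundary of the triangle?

Using the shoelace formula, 2A = |(5·(-3) − 6·7) + (6·5 − 4·(-3)) + (4·7 − 5·5)| = 12, so the area is 6.
Summing gcd(|Δx|,|Δy|) over the edges gives the boundary count: gcd(1,10) + gcd(2,8) + gcd(1,2) = 1+2+1 = 4.
Pick's theorem gives I = A − B/2 + 1 = 6 − 4/2 + 1 = 5, so the closed region contains I + B = 5 + 4 = 9 lattice points.

9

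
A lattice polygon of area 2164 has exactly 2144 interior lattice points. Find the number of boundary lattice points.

Pick's theorem gives A = I + B/2 − 1, so B = 2(A − I + 1) = 2(2164 − 2144 + 1) = 42.

42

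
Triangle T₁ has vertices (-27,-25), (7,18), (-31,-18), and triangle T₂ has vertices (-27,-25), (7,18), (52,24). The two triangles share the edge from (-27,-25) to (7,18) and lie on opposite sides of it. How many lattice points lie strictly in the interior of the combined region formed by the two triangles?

1068

The union is the simple quadrilateral with vertices (-27,-25), (-31,-18), (7,18), (52,24) in order.
Using the shoelace formula, 2A = |((-27)·(-18) − (-31)·(-25)) + ((-31)·18 − 7·(-18)) + (7·24 − 52·18) + (52·(-25) − (-27)·24)| = 2141, so the area is 1070.5.
Along each edge there are gcd(|Δx|,|Δy|)+1 lattice points, so counting each shared vertex once the boundary has gcd(4,7) + gcd(38,36) + gcd(45,6) + gcd(79,49) = 1+2+3+1 = 7.
By Pick's theorem I = A − B/2 + 1 = 1070.5 − 7/2 + 1 = 1068.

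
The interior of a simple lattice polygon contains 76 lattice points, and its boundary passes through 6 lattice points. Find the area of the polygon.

By Pick's theorem, A = I + B/2 − 1 = 76 + 6/2 − 1 = 78.

78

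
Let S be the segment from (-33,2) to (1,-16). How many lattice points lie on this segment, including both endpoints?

3

The number of lattice points on a segment between lattice points is gcd(|Δx|,|Δy|) + 1 = gcd(34,18) + 1 = 2 + 1 = 3.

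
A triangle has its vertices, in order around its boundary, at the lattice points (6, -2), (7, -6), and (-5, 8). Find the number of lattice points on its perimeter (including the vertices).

4

Summing gcd(|Δx|,|Δy|) over the edges gives the boundary count: gcd(1,4) + gcd(12,14) + gcd(11,10) = 1+2+1 = 4.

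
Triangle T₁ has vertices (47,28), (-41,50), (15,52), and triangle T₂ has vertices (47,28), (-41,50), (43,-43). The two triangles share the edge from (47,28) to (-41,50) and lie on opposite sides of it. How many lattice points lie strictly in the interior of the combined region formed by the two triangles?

3866

The union is the simple quadrilateral with vertices (47,28), (15,52), (-41,50), (43,-43) in order.
The shoelace formula gives twice the area as |[47·52 − 15·28] + [15·50 − (-41)·52] + [(-41)·(-43) − 43·50] + [43·28 − 47·(-43)]| = 7744, so the area is 3872.
Summing gcd(|Δx|,|Δy|) over the edges gives the boundary count: gcd(32,24) + gcd(56,2) + gcd(84,93) + gcd(4,71) = 8+2+3+1 = 14.
By Pick's theorem I = A − B/2 + 1 = 3872 − 14/2 + 1 = 3866.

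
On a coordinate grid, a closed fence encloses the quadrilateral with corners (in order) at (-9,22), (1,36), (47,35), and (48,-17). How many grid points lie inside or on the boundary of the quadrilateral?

1794

Using the shoelace formula, 2A = |((-9)·36 − 1·22) + (1·35 − 47·36) + (47·(-17) − 48·35) + (48·22 − (-9)·(-17))| = 3579, so the area is 3579/2.
Along each edge there are gcd(|Δx|,|Δy|)+1 lattice points, so counting each shared vertex once the boundary has gcd(10,14) + gcd(46,1) + gcd(1,52) + gcd(57,39) = 2+1+1+3 = 7.
Pick's theorem gives I = A − B/2 + 1 = 3579/2 − 7/2 + 1 = 1787, so the closed region contains I + B = 1787 + 7 = 1794 lattice points.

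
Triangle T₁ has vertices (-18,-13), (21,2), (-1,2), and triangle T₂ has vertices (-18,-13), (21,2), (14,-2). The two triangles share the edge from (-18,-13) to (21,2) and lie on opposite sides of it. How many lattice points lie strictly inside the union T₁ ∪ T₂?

179

The union is the simple quadrilateral with vertices (-18,-13), (-1,2), (21,2), (14,-2) in order.
Using the shoelace formula, 2A = |((-18)·2 − (-1)·(-13)) + ((-1)·2 − 21·2) + (21·(-2) − 14·2) + (14·(-13) − (-18)·(-2))| = 381, so the area is 190.5.
Along each edge there are gcd(|Δx|,|Δy|)+1 lattice points, so counting each shared vertex once the boundary has gcd(17,15) + gcd(22,0) + gcd(7,4) + gcd(32,11) = 1+22+1+1 = 25.
By Pick's theorem I = A − B/2 + 1 = 190.5 − 25/2 + 1 = 179.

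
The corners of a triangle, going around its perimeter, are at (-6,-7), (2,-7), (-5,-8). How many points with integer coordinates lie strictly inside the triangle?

By the shoelace formula, twice the signed area is |((-6)·(-7) − 2·(-7)) + (2·(-8) − (-5)·(-7)) + ((-5)·(-7) − (-6)·(-8))| = 8, so the area is 4.
Summing gcd(|Δx|,|Δy|) over the edges gives the boundary count: gcd(8,0) + gcd(7,1) + gcd(1,1) = 8+1+1 = 10.
By Pick's theorem A = I + B/2 − 1, so I = 4 − 10/2 + 1 = 0.

0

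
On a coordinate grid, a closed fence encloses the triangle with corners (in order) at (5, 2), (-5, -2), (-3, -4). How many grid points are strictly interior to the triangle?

The shoelace formula gives twice the area as |(5·(-2) − (-5)·2) + ((-5)·(-4) − (-3)·(-2)) + ((-3)·2 − 5·(-4))| = 28, so the area is 14.
Along each edge there are gcd(|Δx|,|Δy|)+1 lattice points, so counting each shared vertex once the boundary has gcd(10,4) + gcd(2,2) + gcd(8,6) = 2+2+2 = 6.
Pick's theorem gives I = A − B/2 + 1 = 14 − 6/2 + 1 = 12.

12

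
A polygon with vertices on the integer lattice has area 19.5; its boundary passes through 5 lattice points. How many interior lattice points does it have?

From Pick's theorem, I = A − B/2 + 1 = 19.5 − 5/2 + 1 = 18.

18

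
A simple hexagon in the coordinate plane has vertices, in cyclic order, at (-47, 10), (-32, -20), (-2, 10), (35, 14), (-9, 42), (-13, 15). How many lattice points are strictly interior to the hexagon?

Using the shoelace formula, 2A = |[(-47)·(-20) − (-32)·10] + [(-32)·10 − (-2)·(-20)] + [(-2)·14 − 35·10] + [35·42 − (-9)·14] + [(-9)·15 − (-13)·42] + [(-13)·10 − (-47)·15]| = 3104, so the area is 1552.
The number of boundary lattice points is Σ gcd(|Δx|,|Δy|) = gcd(15,30) + gcd(30,30) + gcd(37,4) + gcd(44,28) + gcd(4,27) + gcd(34,5) = 15+30+1+4+1+1 = 52.
Pick's theorem gives I = A − B/2 + 1 = 1552 − 52/2 + 1 = 1527.

1527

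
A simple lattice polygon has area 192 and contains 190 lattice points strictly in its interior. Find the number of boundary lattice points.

Pick's theorem gives A = I + B/2 − 1, so B = 2(A − I + 1) = 2(192 − 190 + 1) = 6.

6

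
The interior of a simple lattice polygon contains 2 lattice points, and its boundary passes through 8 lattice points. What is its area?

5

By Pick's theorem, A = I + B/2 − 1 = 2 + 8/2 − 1 = 5.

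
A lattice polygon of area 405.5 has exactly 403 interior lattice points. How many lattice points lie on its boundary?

7

Pick's theorem gives A = I + B/2 − 1, so B = 2(A − I + 1) = 2(405.5 − 403 + 1) = 7.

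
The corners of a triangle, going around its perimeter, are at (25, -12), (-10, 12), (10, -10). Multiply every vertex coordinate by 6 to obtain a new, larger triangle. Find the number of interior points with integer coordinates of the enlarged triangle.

Using the shoelace formula, 2A = |(25·12 − (-10)·(-12)) + ((-10)·(-10) − 10·12) + (10·(-12) − 25·(-10))| = 290, so the area is 145.
Summing gcd(|Δx|,|Δy|) over the edges gives the boundary count: gcd(35,24) + gcd(20,22) + gcd(15,2) = 1+2+1 = 4.
Scaling by 6 multiplies the area by 6² = 36 (so the new area is 5220) and multiplies the boundary lattice-point count by 6, giving 24.
By Pick's theorem, the interior count of the dilated polygon is 5220 − 24/2 + 1 = 5209.

5209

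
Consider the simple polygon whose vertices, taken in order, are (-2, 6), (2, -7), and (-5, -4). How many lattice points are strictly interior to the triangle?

By the shoelace formula, twice the signed area is |((-2)·(-7) − 2·6) + (2·(-4) − (-5)·(-7)) + ((-5)·6 − (-2)·(-4))| = 79, so the area is 79/2.
Summing gcd(|Δx|,|Δy|) over the edges gives the boundary count: gcd(4,13) + gcd(7,3) + gcd(3,10) = 1+1+1 = 3.
By Pick's theorem A = I + B/2 − 1, so I = 79/2 − 3/2 + 1 = 39.

39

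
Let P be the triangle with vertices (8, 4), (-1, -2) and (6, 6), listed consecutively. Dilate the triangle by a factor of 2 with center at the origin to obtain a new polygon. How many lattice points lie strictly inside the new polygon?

By the shoelace formula, twice the signed area is |(8·(-2) − (-1)·4) + ((-1)·6 − 6·(-2)) + (6·4 − 8·6)| = 30, so the area is 15.
Summing gcd(|Δx|,|Δy|) over the edges gives the boundary count: gcd(9,6) + gcd(7,8) + gcd(2,2) = 3+1+2 = 6.
Scaling by 2 multiplies the area by 2² = 4 (so the new area is 60) and multiplies the boundary lattice-point count by 2, giving 12.
By Pick's theorem, the interior count of the dilated polygon is 60 − 12/2 + 1 = 55.

55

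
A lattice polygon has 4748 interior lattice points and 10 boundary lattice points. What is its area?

4752

By Pick's theorem, A = I + B/2 − 1 = 4748 + 10/2 − 1 = 4752.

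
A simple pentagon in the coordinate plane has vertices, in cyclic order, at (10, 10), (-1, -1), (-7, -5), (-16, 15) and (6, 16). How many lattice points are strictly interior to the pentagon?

309

By the shoelace formula, twice the signed area is |(10·(-1) − (-1)·10) + ((-1)·(-5) − (-7)·(-1)) + ((-7)·15 − (-16)·(-5)) + ((-16)·16 − 6·15) + (6·10 − 10·16)| = 633, so the area is 316.5.
Summing gcd(|Δx|,|Δy|) over the edges gives the boundary count: gcd(11,11) + gcd(6,4) + gcd(9,20) + gcd(22,1) + gcd(4,6) = 11+2+1+1+2 = 17.
By Pick's theorem A = I + B/2 − 1, so I = 316.5 − 17/2 + 1 = 309.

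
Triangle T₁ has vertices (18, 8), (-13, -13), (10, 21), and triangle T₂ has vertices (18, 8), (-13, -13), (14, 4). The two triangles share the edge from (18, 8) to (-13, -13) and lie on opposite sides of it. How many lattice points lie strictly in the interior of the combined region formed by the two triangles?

303

The union is the simple quadrilateral with vertices (18, 8), (10, 21), (-13, -13), (14, 4) in order.
By the shoelace formula, twice the signed area is |[18·21 − 10·8] + [10·(-13) − (-13)·21] + [(-13)·4 − 14·(-13)] + [14·8 − 18·4]| = 611, so the area is 611/2.
The number of boundary lattice points is Σ gcd(|Δx|,|Δy|) = gcd(8,13) + gcd(23,34) + gcd(27,17) + gcd(4,4) = 1+1+1+4 = 7.
By Pick's theorem I = A − B/2 + 1 = 611/2 − 7/2 + 1 = 303.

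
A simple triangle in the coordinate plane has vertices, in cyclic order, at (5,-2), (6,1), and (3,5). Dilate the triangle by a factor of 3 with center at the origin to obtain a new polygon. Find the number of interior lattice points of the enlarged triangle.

55

The shoelace formula gives twice the area as |(5·1 − 6·(-2)) + (6·5 − 3·1) + (3·(-2) − 5·5)| = 13, so the area is 13/2.
Summing gcd(|Δx|,|Δy|) over the edges gives the boundary count: gcd(1,3) + gcd(3,4) + gcd(2,7) = 1+1+1 = 3.
Scaling by 3 multiplies the area by 3² = 9 (so the new area is 117/2) and multiplies the boundary lattice-point count by 3, giving 9.
By Pick's theorem, the interior count of the dilated polygon is 117/2 − 9/2 + 1 = 55.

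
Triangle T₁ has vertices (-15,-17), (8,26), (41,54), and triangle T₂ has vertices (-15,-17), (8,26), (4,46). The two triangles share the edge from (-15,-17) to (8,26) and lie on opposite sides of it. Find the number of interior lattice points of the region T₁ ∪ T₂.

701

The union is the simple quadrilateral with vertices (-15,-17), (41,54), (8,26), (4,46) in order.
Using the shoelace formula, 2A = |[(-15)·54 − 41·(-17)] + [41·26 − 8·54] + [8·46 − 4·26] + [4·(-17) − (-15)·46]| = 1407, so the area is 703.5.
Along each edge there are gcd(|Δx|,|Δy|)+1 lattice points, so counting each shared vertex once the boundary has gcd(56,71) + gcd(33,28) + gcd(4,20) + gcd(19,63) = 1+1+4+1 = 7.
By Pick's theorem I = A − B/2 + 1 = 703.5 − 7/2 + 1 = 701.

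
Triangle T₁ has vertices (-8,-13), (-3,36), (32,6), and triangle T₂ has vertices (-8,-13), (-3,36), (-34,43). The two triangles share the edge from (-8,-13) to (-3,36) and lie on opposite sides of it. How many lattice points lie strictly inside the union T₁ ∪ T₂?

1706

The union is the simple quadrilateral with vertices (-8,-13), (32,6), (-3,36), (-34,43) in order.
Using the shoelace formula, 2A = |((-8)·6 − 32·(-13)) + (32·36 − (-3)·6) + ((-3)·43 − (-34)·36) + ((-34)·(-13) − (-8)·43)| = 3419, so the area is 1709.5.
The number of boundary lattice points is Σ gcd(|Δx|,|Δy|) = gcd(40,19) + gcd(35,30) + gcd(31,7) + gcd(26,56) = 1+5+1+2 = 9.
By Pick's theorem I = A − B/2 + 1 = 1709.5 − 9/2 + 1 = 1706.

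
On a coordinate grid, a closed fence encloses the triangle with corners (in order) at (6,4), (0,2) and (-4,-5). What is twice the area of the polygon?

34

Using the shoelace formula, 2A = |(6·2 − 0·4) + (0·(-5) − (-4)·2) + ((-4)·4 − 6·(-5))| = 34, so the area is 17.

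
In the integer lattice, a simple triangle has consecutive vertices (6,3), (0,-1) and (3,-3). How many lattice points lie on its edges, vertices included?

6

Along each edge there are gcd(|Δx|,|Δy|)+1 lattice points, so counting each shared vertex once the boundary has gcd(6,4) + gcd(3,2) + gcd(3,6) = 2+1+3 = 6.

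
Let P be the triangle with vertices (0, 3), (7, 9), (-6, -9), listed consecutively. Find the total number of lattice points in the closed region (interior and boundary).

Using the shoelace formula, 2A = |[0·9 − 7·3] + [7·(-9) − (-6)·9] + [(-6)·3 − 0·(-9)]| = 48, so the area is 24.
Along each edge there are gcd(|Δx|,|Δy|)+1 lattice points, so counting each shared vertex once the boundary has gcd(7,6) + gcd(13,18) + gcd(6,12) = 1+1+6 = 8.
Pick's theorem gives I = A − B/2 + 1 = 24 − 8/2 + 1 = 21, so the closed region contains I + B = 21 + 8 = 29 lattice points.

29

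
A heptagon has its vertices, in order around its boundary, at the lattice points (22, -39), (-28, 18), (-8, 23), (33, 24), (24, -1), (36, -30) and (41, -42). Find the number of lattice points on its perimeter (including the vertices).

The number of boundary lattice points is Σ gcd(|Δx|,|Δy|) = gcd(50,57) + gcd(20,5) + gcd(41,1) + gcd(9,25) + gcd(12,29) + gcd(5,12) + gcd(19,3) = 1+5+1+1+1+1+1 = 11.

11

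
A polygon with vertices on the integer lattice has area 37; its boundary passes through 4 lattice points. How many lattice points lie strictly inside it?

From Pick's theorem, I = A − B/2 + 1 = 37 − 4/2 + 1 = 36.

36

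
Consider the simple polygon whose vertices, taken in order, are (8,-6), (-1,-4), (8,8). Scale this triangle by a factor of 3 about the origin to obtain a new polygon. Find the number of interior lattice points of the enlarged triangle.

541

By the shoelace formula, twice the signed area is |(8·(-4) − (-1)·(-6)) + ((-1)·8 − 8·(-4)) + (8·(-6) − 8·8)| = 126, so the area is 63.
The number of boundary lattice points is Σ gcd(|Δx|,|Δy|) = gcd(9,2) + gcd(9,12) + gcd(0,14) = 1+3+14 = 18.
Scaling by 3 multiplies the area by 3² = 9 (so the new area is 567) and multiplies the boundary lattice-point count by 3, giving 54.
By Pick's theorem, the interior count of the dilated polygon is 567 − 54/2 + 1 = 541.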